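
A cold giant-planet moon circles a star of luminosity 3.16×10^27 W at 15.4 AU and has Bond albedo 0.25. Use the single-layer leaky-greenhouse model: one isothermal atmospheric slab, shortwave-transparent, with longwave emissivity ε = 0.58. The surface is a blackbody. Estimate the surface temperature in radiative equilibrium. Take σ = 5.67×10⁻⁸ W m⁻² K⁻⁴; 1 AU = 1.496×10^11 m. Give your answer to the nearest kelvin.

122 kelvin

Orbital distance: d = 15.4 AU = 2.304×10^12 m.
Spreading L over a sphere of radius d: S = 3.16×10^27/(4π·2.30×10^12²) = 47.38 W m⁻².
At the top of the atmosphere, σT_e⁴ = S(1−α)/4 = 8.883 W m⁻², giving T_e = 111.9 K.
The surface balance (absorbed SW + ε·downward IR = σT_s⁴) with T_a⁴ = T_s⁴/2 reduces to T_s = T_e·[2/(2−ε)]^¼ = 121.9 K.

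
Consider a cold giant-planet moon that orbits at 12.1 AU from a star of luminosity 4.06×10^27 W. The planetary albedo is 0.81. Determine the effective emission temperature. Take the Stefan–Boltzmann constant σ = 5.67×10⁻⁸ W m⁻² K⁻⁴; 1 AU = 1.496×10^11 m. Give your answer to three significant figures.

95.3 kelvin

Orbital distance: d = 12.1 AU = 1.810×10^12 m.
Spreading L over a sphere of radius d: S = 4.06×10^27/(4π·1.81×10^12²) = 98.60 W m⁻².
Absorbed flux (global mean): S(1−α)/4 = 98.60·0.19/4 = 4.684 W m⁻².
In equilibrium σT⁴ equals this, so T = 95.33 K.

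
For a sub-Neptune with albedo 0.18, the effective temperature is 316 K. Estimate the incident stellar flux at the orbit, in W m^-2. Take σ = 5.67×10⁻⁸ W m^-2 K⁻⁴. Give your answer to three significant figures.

2760 W m^-2

Invert the energy balance for S: S = 4σT⁴/(1−α).
σT⁴ = 5.67×10⁻⁸·(316)⁴ = 565.4 W m^-2.
S = 4·565.4/0.82 = 2758 W m^-2.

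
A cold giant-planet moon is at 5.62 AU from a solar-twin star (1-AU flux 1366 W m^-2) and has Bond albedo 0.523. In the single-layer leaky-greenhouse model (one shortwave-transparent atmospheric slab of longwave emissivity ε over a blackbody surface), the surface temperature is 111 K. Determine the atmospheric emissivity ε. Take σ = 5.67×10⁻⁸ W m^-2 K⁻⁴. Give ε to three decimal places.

Flux at the orbit: S = 1366/(5.62)² = 43.25 W m^-2.
TOA balance gives T_e = 97.66 K.
T_s⁴ = T_e⁴·2/(2−ε) → ε = 2 − 2(T_e/T_s)⁴ = 2 − 2·(97.66/111)⁴ = 0.8016.

0.802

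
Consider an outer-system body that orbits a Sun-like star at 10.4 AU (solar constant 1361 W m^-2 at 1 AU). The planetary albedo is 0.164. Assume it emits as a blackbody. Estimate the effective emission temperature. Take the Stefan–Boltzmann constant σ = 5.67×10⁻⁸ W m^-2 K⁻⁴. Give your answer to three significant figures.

82.5 kelvin

Flux at the orbit: S = 1361/(10.4)² = 12.58 W m^-2.
Absorbed flux (global mean): S(1−α)/4 = 12.58·0.836/4 = 2.630 W m^-2.
In equilibrium σT⁴ equals this, so T = 82.53 K.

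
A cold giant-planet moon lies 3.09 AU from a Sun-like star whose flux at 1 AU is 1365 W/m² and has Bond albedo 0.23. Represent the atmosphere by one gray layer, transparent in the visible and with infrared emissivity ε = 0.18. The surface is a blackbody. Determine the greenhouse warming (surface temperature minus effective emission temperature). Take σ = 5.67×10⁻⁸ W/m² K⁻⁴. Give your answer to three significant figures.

Irradiance scales as 1/d², so S = 1365 W/m² × (1/3.09)² = 143.0 W/m².
At the top of the atmosphere, σT_e⁴ = S(1−α)/4 = 27.52 W/m², giving T_e = 148.4 K.
Surface balance with a leaky layer gives σT_s⁴ = σT_e⁴·2/(2−ε), so T_s = T_e·[2/(2−0.18)]^(1/4) = 152.0 K.
T_s − T_e = 152.0 − 148.4 = 3.541 K.

3.54 K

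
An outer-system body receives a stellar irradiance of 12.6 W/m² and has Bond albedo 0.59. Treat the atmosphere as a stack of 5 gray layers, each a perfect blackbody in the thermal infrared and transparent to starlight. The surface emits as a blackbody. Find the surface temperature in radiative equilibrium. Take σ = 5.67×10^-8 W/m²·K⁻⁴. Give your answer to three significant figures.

The effective emission temperature is T_e = [S(1−α)/(4σ)]^¼ = 69.08 K.
For an N-layer opaque stack, T_s⁴ = (N+1)T_e⁴, hence T_s = (6)^(1/4)×69.08 K = 108.1 K.

108 kelvin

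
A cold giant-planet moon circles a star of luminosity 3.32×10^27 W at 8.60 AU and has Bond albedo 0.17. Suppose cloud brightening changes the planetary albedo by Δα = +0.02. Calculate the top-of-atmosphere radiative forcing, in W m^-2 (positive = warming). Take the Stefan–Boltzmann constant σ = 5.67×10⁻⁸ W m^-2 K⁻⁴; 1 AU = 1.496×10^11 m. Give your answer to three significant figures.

-0.798 W m^-2

d = 8.60 × 1.496×10^11 m = 1.287×10^12 m.
S = L/(4πd²) = 159.6 W m^-2.
TOA radiative forcing: ΔF = −S·Δα/4 = −159.6·(+0.02)/4 = -0.7981 W m^-2.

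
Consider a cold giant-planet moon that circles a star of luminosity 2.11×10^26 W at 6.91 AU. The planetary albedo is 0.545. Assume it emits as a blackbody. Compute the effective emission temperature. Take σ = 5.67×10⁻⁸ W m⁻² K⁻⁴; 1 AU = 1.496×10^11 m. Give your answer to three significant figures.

74.9 K

Orbital distance: d = 6.91 AU = 1.034×10^12 m.
Spreading L over a sphere of radius d: S = 2.11×10^26/(4π·1.03×10^12²) = 15.71 W m⁻².
Absorbed flux (global mean): S(1−α)/4 = 15.71·0.455/4 = 1.787 W m⁻².
In equilibrium σT⁴ equals this, so T = 74.93 K.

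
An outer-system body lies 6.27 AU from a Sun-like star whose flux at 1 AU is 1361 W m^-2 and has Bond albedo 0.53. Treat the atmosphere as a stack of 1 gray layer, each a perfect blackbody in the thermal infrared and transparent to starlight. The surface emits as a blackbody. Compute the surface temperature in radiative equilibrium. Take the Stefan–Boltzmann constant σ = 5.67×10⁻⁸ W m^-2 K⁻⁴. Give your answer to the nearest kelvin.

109 kelvin

Irradiance scales as 1/d², so S = 1361 W m^-2 × (1/6.27)² = 34.62 W m^-2.
OLR = S(1−α)/4 = 4.068 W m^-2; the top layer radiates at T_e = 92.03 K.
For an N-layer opaque stack, T_s⁴ = (N+1)T_e⁴, hence T_s = (2)^(1/4)×92.03 K = 109.4 K.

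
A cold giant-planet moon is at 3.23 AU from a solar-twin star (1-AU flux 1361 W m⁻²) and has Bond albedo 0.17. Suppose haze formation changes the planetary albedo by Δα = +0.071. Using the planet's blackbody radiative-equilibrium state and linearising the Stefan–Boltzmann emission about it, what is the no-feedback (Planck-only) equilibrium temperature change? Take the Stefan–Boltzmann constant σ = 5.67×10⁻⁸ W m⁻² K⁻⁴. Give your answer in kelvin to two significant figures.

-3.2 K

Flux at the orbit: S = 1361/(3.23)² = 130.5 W m⁻².
The baseline emission temperature is T_e = 147.8 K.
TOA radiative forcing: ΔF = −S·Δα/4 = −130.5·(+0.071)/4 = -2.316 W m⁻².
The Planck feedback parameter is 4σT_e³ = 0.7325 W m⁻²/K.
So ΔT₀ = -2.316/0.7325 = -3.16 K.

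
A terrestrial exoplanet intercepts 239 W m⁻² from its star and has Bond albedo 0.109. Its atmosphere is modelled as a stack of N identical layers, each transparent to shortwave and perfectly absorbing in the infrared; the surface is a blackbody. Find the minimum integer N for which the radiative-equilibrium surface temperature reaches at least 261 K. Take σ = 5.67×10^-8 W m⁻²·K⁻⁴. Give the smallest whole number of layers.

Top-of-atmosphere balance: σT_e⁴ = S(1−α)/4 = 53.24 W m⁻² → T_e = 175.0 K.
T_s = (N+1)^(1/4)·T_e ≥ 261 K requires N+1 ≥ (T_s/T_e)⁴ = (261/175.0)⁴ = 4.942.
The minimum whole number is N = 4.

4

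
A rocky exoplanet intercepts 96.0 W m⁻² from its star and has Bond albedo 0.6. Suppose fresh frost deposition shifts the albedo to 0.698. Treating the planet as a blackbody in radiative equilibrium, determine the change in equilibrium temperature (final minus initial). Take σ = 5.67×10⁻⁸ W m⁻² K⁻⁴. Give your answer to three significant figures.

Before: T₁ = [96.00·0.4/(4σ)]^(1/4) = 114.1 K.
With α = 0.698, T₂ = 106.3 K.
Change: 106.3 − 114.1 = -7.739 K.

-7.74 kelvin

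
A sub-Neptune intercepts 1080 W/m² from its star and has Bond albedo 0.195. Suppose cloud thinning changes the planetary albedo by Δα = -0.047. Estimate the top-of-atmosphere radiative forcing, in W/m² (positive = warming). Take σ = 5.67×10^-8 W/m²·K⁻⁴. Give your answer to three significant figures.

The change in absorbed flux is Δ[S(1−α)/4] = −SΔα/4 = 12.69 W/m².

12.7 W/m²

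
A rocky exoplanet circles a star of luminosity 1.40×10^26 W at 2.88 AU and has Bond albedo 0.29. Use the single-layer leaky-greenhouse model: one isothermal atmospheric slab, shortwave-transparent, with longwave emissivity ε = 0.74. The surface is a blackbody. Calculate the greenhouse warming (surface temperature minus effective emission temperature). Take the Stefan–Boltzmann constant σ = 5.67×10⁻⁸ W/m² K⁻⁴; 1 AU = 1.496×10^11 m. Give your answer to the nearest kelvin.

d = 2.88 × 1.496×10^11 m = 4.308×10^11 m.
S = L/(4πd²) = 60.02 W/m².
Effective emission temperature (TOA balance): σT_e⁴ = S(1−α)/4 = 10.65 W/m² → T_e = 117.1 K.
The surface balance (absorbed SW + ε·downward IR = σT_s⁴) with T_a⁴ = T_s⁴/2 reduces to T_s = T_e·[2/(2−ε)]^¼ = 131.4 K.
T_s − T_e = 131.4 − 117.1 = 14.34 K.

14 K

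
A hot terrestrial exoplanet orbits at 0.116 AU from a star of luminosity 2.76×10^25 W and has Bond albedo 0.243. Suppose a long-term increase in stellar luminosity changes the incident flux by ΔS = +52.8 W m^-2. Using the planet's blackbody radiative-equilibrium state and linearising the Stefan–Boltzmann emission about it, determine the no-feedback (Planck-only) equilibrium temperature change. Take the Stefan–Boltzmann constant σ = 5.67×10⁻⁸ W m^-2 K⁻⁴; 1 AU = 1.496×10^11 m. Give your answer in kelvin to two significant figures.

0.71 K

Orbital distance: d = 0.116 AU = 1.735×10^10 m.
Spreading L over a sphere of radius d: S = 2.76×10^25/(4π·1.74×10^10²) = 7293 W m^-2.
The baseline emission temperature is T_e = 395.0 K.
ΔF = Δ[S(1−α)]/4 = (1−0.243)·+52.8/4 = 9.992 W m^-2.
Planck response: λ_P = 4σT_e³ = 4·5.67×10⁻⁸·(395.0)³ = 13.98 W m^-2/K.
Hence the no-feedback warming is ΔF/(4σT_e³) = 0.715 K.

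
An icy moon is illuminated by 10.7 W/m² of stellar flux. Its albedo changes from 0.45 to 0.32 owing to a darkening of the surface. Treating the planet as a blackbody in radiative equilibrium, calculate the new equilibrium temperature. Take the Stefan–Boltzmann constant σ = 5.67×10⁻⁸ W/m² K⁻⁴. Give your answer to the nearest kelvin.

75 K

With the new albedo, S(1−α₂)/4 = 1.819 W/m², so T₂ = 75.26 K.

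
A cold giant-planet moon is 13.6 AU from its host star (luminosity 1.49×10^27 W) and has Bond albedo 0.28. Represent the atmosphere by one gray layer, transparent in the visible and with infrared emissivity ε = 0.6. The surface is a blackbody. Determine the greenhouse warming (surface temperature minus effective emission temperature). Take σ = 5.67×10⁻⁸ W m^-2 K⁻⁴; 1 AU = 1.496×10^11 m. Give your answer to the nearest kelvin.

Orbital distance: d = 13.6 AU = 2.035×10^12 m.
S = L/(4πd²) = 28.64 W m^-2.
At the top of the atmosphere, σT_e⁴ = S(1−α)/4 = 5.156 W m^-2, giving T_e = 97.65 K.
The surface balance (absorbed SW + ε·downward IR = σT_s⁴) with T_a⁴ = T_s⁴/2 reduces to T_s = T_e·[2/(2−ε)]^¼ = 106.8 K.
Greenhouse warming: T_s − T_e = 9.108 K.

9 kelvin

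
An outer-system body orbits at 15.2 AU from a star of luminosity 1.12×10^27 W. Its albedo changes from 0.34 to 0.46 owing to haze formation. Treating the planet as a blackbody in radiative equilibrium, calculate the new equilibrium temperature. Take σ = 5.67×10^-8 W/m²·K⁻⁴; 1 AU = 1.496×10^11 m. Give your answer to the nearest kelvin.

Orbital distance: d = 15.2 AU = 2.274×10^12 m.
S = L/(4πd²) = 17.24 W/m².
T₂ = [S(1−α₂)/(4σ)]^(1/4) = [17.24·0.54/(4σ)]^(1/4) = 80.04 K.

80 kelvin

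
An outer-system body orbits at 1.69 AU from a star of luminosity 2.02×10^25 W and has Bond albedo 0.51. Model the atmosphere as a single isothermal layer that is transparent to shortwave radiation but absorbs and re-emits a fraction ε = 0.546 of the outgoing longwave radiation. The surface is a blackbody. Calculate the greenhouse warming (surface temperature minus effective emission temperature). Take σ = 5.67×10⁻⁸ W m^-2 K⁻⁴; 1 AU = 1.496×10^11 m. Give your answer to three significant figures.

d = 1.69 × 1.496×10^11 m = 2.528×10^11 m.
Flux at the orbit: S = L/(4πd²) = 2.02×10^25/(4π·(2.53×10^11)²) = 25.15 W m^-2.
At the top of the atmosphere, σT_e⁴ = S(1−α)/4 = 3.081 W m^-2, giving T_e = 85.85 K.
Surface balance with a leaky layer gives σT_s⁴ = σT_e⁴·2/(2−ε), so T_s = T_e·[2/(2−0.546)]^(1/4) = 92.98 K.
T_s − T_e = 92.98 − 85.85 = 7.123 K.

7.12 K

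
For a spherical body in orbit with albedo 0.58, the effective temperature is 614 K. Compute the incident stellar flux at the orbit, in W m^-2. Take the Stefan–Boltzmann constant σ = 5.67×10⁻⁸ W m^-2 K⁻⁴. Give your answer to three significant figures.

76700 W m^-2

Invert the energy balance for S: S = 4σT⁴/(1−α).
σT⁴ = 5.67×10⁻⁸·(614)⁴ = 8059 W m^-2.
So S = 4×8059/(1−0.58) = 76750 W m^-2.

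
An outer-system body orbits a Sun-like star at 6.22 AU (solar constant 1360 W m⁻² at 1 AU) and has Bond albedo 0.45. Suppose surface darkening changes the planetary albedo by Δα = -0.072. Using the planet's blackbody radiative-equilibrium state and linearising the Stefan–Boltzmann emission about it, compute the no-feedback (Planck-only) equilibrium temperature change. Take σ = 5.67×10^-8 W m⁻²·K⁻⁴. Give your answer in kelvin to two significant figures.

3.1 K

Flux at the orbit: S = 1360/(6.22)² = 35.15 W m⁻².
Unperturbed T_e = [35.15·(1−0.45)/(4σ)]^¼ = 96.09 K.
The change in absorbed flux is Δ[S(1−α)/4] = −SΔα/4 = 0.6327 W m⁻².
Planck response: λ_P = 4σT_e³ = 4·5.67×10⁻⁸·(96.09)³ = 0.2012 W m⁻²/K.
Hence the no-feedback warming is ΔF/(4σT_e³) = 3.14 K.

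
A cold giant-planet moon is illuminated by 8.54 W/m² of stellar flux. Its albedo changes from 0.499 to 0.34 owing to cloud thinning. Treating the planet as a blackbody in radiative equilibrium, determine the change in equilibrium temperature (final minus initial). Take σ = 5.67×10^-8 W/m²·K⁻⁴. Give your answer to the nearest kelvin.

5 K

Initial: T₁ = [S(1−0.499)/(4σ)]^(1/4) = 65.90 K.
After:  T₂ = [8.540·0.66/(4σ)]^(1/4) = 70.61 K.
Change: 70.61 − 65.90 = 4.701 K.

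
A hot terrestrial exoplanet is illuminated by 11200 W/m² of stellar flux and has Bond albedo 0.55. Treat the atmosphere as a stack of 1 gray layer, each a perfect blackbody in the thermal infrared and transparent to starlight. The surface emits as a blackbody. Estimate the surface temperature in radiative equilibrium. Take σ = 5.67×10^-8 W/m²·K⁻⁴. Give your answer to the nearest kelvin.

Top-of-atmosphere balance: σT_e⁴ = S(1−α)/4 = 1260 W/m² → T_e = 386.1 K.
For an N-layer opaque stack, T_s⁴ = (N+1)T_e⁴, hence T_s = (2)^(1/4)×386.1 K = 459.1 K.

459 K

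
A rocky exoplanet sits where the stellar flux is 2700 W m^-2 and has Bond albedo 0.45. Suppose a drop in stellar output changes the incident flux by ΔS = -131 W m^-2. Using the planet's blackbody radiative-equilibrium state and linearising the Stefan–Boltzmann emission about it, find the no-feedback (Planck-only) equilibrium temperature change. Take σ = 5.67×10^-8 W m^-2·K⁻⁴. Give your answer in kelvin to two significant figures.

Reference equilibrium: T_e = [S(1−α)/(4σ)]^(1/4) = 284.5 K.
TOA radiative forcing: ΔF = (1−α)ΔS/4 = 0.55·(-131)/4 = -18.01 W m^-2.
Planck response: λ_P = 4σT_e³ = 4·5.67×10⁻⁸·(284.5)³ = 5.220 W m^-2/K.
ΔT₀ = ΔF/λ_P = -18.01/5.220 = -3.45 K.

-3.5 kelvin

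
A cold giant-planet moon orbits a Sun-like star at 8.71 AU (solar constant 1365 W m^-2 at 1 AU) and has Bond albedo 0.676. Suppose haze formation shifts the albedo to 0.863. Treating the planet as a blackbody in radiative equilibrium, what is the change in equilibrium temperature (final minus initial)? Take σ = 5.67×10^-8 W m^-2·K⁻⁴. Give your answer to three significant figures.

-13.8 kelvin

By the inverse-square law, S = 1365/8.71² = 17.99 W m^-2.
With α = 0.676, T₁ = 71.20 K.
After:  T₂ = [17.99·0.137/(4σ)]^(1/4) = 57.42 K.
ΔT = T₂ − T₁ = -13.79 K.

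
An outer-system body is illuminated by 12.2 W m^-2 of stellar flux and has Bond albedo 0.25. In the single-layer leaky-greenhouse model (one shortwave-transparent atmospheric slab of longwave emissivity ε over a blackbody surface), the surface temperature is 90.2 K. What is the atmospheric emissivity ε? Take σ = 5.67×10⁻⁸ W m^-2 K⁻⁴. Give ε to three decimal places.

0.781

First, T_e = [12.20·(1−0.25)/(4σ)]^(1/4) = 79.70 K.
T_s⁴ = T_e⁴·2/(2−ε) → ε = 2 − 2(T_e/T_s)⁴ = 2 − 2·(79.70/90.2)⁴ = 0.7811.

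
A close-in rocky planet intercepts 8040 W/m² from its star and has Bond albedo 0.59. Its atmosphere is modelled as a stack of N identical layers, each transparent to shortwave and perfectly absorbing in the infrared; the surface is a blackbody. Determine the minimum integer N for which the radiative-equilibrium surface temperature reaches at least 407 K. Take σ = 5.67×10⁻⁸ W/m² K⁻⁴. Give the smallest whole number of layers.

The effective emission temperature is T_e = [S(1−α)/(4σ)]^¼ = 347.2 K.
Need (N+1)T_e⁴ ≥ T_s⁴, i.e. N+1 ≥ (407/347.2)⁴ = 1.888.
The minimum whole number is N = 1.

1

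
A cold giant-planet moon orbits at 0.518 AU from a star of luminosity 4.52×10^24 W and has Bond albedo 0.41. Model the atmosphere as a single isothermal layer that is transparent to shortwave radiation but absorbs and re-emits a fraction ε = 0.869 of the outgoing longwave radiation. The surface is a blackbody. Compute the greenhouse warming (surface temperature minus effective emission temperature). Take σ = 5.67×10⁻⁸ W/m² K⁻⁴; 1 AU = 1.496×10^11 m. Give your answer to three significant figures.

d = 0.518 × 1.496×10^11 m = 7.749×10^10 m.
Spreading L over a sphere of radius d: S = 4.52×10^24/(4π·7.75×10^10²) = 59.90 W/m².
At the top of the atmosphere, σT_e⁴ = S(1−α)/4 = 8.835 W/m², giving T_e = 111.7 K.
For a single slab of emissivity ε, T_s⁴ = 2T_e⁴/(2−ε); thus T_s = 111.7·(1.768)^(1/4) = 128.8 K.
The atmosphere warms the surface by 17.11 K.

17.1 kelvin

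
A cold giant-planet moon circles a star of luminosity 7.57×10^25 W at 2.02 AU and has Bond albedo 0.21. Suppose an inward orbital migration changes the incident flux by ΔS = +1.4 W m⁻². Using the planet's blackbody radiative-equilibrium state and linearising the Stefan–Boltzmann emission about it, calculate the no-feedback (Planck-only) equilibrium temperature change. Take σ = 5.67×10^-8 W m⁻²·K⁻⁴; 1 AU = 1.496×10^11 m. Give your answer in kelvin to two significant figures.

d = 2.02 × 1.496×10^11 m = 3.022×10^11 m.
Flux at the orbit: S = L/(4πd²) = 7.57×10^25/(4π·(3.02×10^11)²) = 65.97 W m⁻².
The baseline emission temperature is T_e = 123.1 K.
Only a fraction (1−α) is absorbed and it's spread over 4πR², so ΔF = (1−α)ΔS/4 = 0.2765 W m⁻².
Planck response: λ_P = 4σT_e³ = 4·5.67×10⁻⁸·(123.1)³ = 0.4233 W m⁻²/K.
ΔT₀ = ΔF/λ_P = 0.2765/0.4233 = 0.653 K.

0.65 K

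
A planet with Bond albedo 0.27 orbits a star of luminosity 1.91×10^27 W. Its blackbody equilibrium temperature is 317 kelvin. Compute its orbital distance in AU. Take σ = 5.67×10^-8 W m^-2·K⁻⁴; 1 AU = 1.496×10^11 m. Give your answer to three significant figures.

The flux needed for this T is 4σT⁴/(1−0.27) = 3137 W m^-2.
From L = 4πd²S, d = √(1.91×10^27/(4π·3137)) = 2.201×10^11 m = 1.471 AU.

1.47 AU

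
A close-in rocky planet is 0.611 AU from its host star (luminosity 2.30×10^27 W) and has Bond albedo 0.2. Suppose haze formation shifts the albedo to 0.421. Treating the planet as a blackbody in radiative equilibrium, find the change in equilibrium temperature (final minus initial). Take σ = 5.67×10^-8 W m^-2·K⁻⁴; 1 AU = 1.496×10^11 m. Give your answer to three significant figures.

-40.9 K

d = 0.611 × 1.496×10^11 m = 9.141×10^10 m.
Spreading L over a sphere of radius d: S = 2.30×10^27/(4π·9.14×10^10²) = 21910 W m^-2.
With α = 0.2, T₁ = 527.2 K.
With α = 0.421, T₂ = 486.3 K.
ΔT = T₂ − T₁ = -40.94 K.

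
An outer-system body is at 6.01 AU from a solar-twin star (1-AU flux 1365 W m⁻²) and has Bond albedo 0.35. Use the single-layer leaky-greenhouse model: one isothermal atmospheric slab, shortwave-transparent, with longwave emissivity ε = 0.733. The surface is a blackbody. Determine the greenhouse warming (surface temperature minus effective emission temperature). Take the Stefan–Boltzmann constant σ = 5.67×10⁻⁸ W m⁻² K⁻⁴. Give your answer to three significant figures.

12.3 K

Irradiance scales as 1/d², so S = 1365 W m⁻² × (1/6.01)² = 37.79 W m⁻².
At the top of the atmosphere, σT_e⁴ = S(1−α)/4 = 6.141 W m⁻², giving T_e = 102.0 K.
For a single slab of emissivity ε, T_s⁴ = 2T_e⁴/(2−ε); thus T_s = 102.0·(1.579)^(1/4) = 114.3 K.
The atmosphere warms the surface by 12.33 K.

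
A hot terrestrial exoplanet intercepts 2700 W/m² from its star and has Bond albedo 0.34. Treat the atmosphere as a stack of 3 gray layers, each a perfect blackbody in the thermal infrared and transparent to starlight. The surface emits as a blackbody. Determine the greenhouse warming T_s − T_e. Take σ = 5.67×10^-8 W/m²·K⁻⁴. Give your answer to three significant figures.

123 K

Top-of-atmosphere balance: σT_e⁴ = S(1−α)/4 = 445.5 W/m² → T_e = 297.7 K.
Surface: T_s = (4)^¼·T_e = 421.0 K.
So the greenhouse effect raises the surface by 421.0 − 297.7 = 123.3 K.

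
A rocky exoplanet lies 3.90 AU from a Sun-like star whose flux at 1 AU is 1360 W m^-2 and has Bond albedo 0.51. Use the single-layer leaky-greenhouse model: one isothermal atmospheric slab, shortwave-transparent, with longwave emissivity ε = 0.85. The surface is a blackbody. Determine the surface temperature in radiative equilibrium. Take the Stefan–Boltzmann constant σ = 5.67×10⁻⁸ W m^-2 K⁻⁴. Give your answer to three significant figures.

135 K

Flux at the orbit: S = 1360/(3.90)² = 89.41 W m^-2.
The planet radiates to space at T_e = [S(1−α)/(4σ)]^(1/4) = 117.9 K.
For a single slab of emissivity ε, T_s⁴ = 2T_e⁴/(2−ε); thus T_s = 117.9·(1.739)^(1/4) = 135.4 K.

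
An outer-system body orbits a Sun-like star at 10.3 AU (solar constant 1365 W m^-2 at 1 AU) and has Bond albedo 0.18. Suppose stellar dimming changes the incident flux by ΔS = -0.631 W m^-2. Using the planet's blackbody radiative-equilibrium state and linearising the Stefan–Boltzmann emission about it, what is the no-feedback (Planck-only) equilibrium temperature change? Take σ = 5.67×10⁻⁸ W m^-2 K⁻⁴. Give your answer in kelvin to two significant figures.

-1.0 K

By the inverse-square law, S = 1365/10.3² = 12.87 W m^-2.
Reference equilibrium: T_e = [S(1−α)/(4σ)]^(1/4) = 82.59 K.
TOA radiative forcing: ΔF = (1−α)ΔS/4 = 0.82·(-0.631)/4 = -0.1294 W m^-2.
Linearising σT⁴ gives d(σT⁴)/dT = 4σT_e³ = 0.1278 W m^-2 per K.
ΔT₀ = ΔF/λ_P = -0.1294/0.1278 = -1.01 K.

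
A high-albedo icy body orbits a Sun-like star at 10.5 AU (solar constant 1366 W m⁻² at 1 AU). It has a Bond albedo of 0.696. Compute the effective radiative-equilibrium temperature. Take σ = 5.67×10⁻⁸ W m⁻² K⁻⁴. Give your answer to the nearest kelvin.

By the inverse-square law, S = 1366/10.5² = 12.39 W m⁻².
Averaging over the sphere, the absorbed flux is S(1−α)/4 = 0.9416 W m⁻².
Set σT⁴ = 0.9416 → T = (0.9416/σ)^(1/4) = 63.84 K.

64 K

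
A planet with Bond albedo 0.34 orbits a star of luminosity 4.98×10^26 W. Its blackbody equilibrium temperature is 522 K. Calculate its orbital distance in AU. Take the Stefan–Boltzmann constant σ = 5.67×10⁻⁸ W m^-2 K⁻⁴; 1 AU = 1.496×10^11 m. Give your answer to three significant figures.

Required flux: S = 4σT⁴/(1−α) = 25510 W m^-2.
From L = 4πd²S, d = √(4.98×10^26/(4π·25510)) = 3.941×10^10 m = 0.2634 AU.

0.263 AU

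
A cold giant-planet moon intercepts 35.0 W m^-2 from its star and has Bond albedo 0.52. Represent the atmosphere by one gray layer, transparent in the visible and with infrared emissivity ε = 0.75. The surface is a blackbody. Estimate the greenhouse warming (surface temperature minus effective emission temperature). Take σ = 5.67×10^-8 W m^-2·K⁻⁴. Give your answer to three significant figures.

11.6 K

Effective emission temperature (TOA balance): σT_e⁴ = S(1−α)/4 = 4.200 W m^-2 → T_e = 92.77 K.
For a single slab of emissivity ε, T_s⁴ = 2T_e⁴/(2−ε); thus T_s = 92.77·(1.6)^(1/4) = 104.3 K.
T_s − T_e = 104.3 − 92.77 = 11.57 K.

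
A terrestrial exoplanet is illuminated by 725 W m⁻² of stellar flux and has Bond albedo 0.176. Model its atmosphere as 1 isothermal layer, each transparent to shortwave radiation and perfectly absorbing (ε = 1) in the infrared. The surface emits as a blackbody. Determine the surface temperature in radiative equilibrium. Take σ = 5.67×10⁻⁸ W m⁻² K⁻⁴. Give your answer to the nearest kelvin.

269 K

Top-of-atmosphere balance: σT_e⁴ = S(1−α)/4 = 149.4 W m⁻² → T_e = 226.5 K.
For an N-layer opaque stack, T_s⁴ = (N+1)T_e⁴, hence T_s = (2)^(1/4)×226.5 K = 269.4 K.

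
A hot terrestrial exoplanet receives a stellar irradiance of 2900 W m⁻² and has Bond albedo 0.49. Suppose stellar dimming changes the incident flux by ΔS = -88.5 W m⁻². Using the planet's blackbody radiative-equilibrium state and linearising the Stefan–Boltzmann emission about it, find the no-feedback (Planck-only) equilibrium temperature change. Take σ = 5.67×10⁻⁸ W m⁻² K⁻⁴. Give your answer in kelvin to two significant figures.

The baseline emission temperature is T_e = 284.2 K.
TOA radiative forcing: ΔF = (1−α)ΔS/4 = 0.51·(-88.5)/4 = -11.28 W m⁻².
Planck response: λ_P = 4σT_e³ = 4·5.67×10⁻⁸·(284.2)³ = 5.205 W m⁻²/K.
Hence the no-feedback warming is ΔF/(4σT_e³) = -2.17 K.

-2.2 kelvin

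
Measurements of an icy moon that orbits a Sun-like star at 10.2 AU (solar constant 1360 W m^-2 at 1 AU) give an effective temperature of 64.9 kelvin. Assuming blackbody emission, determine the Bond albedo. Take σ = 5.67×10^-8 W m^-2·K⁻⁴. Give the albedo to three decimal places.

Irradiance scales as 1/d², so S = 1360 W m^-2 × (1/10.2)² = 13.07 W m^-2.
Energy balance: S(1−α)/4 = σT⁴, so 1−α = 4σT⁴/S.
4σT⁴ = 4·5.67×10⁻⁸·(64.9)⁴ = 4.024 W m^-2.
1−α = 4.024/13.07 = 0.3078, so α = 0.6922.

0.692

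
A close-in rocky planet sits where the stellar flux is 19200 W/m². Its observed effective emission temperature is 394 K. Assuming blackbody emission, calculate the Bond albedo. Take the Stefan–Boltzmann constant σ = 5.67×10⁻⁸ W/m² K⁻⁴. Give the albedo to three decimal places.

0.715

Rearranging the radiative balance, α = 1 − 4σT⁴/S.
4σT⁴ = 4·5.67×10⁻⁸·(394)⁴ = 5465 W/m².
1−α = 5465/19200 = 0.2847, so α = 0.7153.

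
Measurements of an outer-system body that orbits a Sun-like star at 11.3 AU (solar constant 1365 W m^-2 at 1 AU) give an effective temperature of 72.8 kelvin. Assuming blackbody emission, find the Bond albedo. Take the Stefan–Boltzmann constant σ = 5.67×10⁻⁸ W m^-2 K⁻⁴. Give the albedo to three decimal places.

Irradiance scales as 1/d², so S = 1365 W m^-2 × (1/11.3)² = 10.69 W m^-2.
Energy balance: S(1−α)/4 = σT⁴, so 1−α = 4σT⁴/S.
σT⁴ = 1.593 W m^-2, so 4σT⁴ = 6.370 W m^-2.
1−α = 6.370/10.69 = 0.5959, so α = 0.4041.

0.404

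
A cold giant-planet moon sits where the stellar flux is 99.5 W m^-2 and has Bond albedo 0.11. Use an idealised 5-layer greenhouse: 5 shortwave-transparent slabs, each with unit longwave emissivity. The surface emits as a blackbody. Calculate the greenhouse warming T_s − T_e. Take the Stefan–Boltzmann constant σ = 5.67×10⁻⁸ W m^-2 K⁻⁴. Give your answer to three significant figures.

79.4 K

OLR = S(1−α)/4 = 22.14 W m^-2; the top layer radiates at T_e = 140.6 K.
T_s = (N+1)^(1/4)·T_e = 220.0 K.
Warming: T_s − T_e = 79.43 K.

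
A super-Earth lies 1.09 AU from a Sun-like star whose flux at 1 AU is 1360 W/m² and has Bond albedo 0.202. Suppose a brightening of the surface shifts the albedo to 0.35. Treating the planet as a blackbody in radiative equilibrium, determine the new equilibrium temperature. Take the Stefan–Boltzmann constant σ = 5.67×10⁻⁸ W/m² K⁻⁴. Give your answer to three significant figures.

239 K

Irradiance scales as 1/d², so S = 1360 W/m² × (1/1.09)² = 1145 W/m².
With the new albedo, S(1−α₂)/4 = 186.0 W/m², so T₂ = 239.3 K.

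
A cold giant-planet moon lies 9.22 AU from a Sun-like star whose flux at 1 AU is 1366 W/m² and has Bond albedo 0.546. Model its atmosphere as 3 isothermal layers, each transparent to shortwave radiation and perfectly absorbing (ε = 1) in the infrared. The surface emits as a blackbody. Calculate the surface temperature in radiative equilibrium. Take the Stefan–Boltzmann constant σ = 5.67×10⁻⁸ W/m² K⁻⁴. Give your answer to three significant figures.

Flux at the orbit: S = 1366/(9.22)² = 16.07 W/m².
OLR = S(1−α)/4 = 1.824 W/m²; the top layer radiates at T_e = 75.31 K.
Layer-by-layer balance gives σT_s⁴ = (N+1)σT_e⁴, so T_s = 4^¼·75.31 = 106.5 K.

107 K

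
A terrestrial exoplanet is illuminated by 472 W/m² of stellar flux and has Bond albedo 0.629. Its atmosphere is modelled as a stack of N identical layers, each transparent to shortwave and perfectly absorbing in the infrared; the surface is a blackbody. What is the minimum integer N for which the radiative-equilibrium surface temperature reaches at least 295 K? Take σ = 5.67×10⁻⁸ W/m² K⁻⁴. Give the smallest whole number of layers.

The effective emission temperature is T_e = [S(1−α)/(4σ)]^¼ = 166.7 K.
Since T_s⁴ = (N+1)T_e⁴, we need N ≥ (T_s/T_e)⁴ − 1 = 8.809.
Rounding up, N = 9.

9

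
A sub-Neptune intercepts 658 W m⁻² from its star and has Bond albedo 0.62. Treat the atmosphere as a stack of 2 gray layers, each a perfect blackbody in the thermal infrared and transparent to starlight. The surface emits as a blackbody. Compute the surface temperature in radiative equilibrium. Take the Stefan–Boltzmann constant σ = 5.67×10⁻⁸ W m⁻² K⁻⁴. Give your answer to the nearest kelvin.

240 kelvin

Top-of-atmosphere balance: σT_e⁴ = S(1−α)/4 = 62.51 W m⁻² → T_e = 182.2 K.
For an N-layer opaque stack, T_s⁴ = (N+1)T_e⁴, hence T_s = (3)^(1/4)×182.2 K = 239.8 K.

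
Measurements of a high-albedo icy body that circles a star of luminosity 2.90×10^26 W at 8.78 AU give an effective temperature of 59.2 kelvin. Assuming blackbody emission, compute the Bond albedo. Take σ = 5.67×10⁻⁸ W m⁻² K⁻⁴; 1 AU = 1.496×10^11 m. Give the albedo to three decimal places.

d = 8.78 × 1.496×10^11 m = 1.313×10^12 m.
S = L/(4πd²) = 13.38 W m⁻².
Energy balance: S(1−α)/4 = σT⁴, so 1−α = 4σT⁴/S.
4σT⁴ = 4·5.67×10⁻⁸·(59.2)⁴ = 2.786 W m⁻².
1−α = 2.786/13.38 = 0.2083, so α = 0.7917.

0.792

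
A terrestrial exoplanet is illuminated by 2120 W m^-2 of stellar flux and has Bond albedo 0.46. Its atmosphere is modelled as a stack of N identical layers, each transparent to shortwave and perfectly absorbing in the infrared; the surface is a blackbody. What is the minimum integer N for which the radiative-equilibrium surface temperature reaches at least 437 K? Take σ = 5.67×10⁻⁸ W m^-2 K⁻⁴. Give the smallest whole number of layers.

Top-of-atmosphere balance: σT_e⁴ = S(1−α)/4 = 286.2 W m^-2 → T_e = 266.5 K.
Since T_s⁴ = (N+1)T_e⁴, we need N ≥ (T_s/T_e)⁴ − 1 = 6.225.
The minimum whole number is N = 7.

7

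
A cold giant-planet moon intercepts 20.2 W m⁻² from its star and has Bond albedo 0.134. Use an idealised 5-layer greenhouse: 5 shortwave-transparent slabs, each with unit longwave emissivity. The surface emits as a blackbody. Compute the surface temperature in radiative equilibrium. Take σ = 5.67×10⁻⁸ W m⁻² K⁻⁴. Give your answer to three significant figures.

147 kelvin

The effective emission temperature is T_e = [S(1−α)/(4σ)]^¼ = 93.71 K.
Layer-by-layer balance gives σT_s⁴ = (N+1)σT_e⁴, so T_s = 6^¼·93.71 = 146.7 K.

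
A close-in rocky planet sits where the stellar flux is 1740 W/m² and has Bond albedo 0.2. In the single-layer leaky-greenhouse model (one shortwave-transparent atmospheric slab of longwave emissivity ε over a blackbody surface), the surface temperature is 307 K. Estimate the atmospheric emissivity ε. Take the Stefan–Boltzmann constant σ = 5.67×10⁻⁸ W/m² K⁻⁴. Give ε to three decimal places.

Effective temperature: T_e = [S(1−α)/(4σ)]^(1/4) = 279.9 K.
Since (2−ε)/2 = (T_e/T_s)⁴ = 0.6909, ε = 0.6181.

0.618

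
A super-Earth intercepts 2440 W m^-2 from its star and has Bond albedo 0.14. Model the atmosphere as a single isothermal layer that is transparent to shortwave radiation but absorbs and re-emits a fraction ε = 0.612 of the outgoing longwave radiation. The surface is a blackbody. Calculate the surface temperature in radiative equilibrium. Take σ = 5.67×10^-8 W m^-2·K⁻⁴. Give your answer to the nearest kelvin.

Effective emission temperature (TOA balance): σT_e⁴ = S(1−α)/4 = 524.6 W m^-2 → T_e = 310.1 K.
The surface balance (absorbed SW + ε·downward IR = σT_s⁴) with T_a⁴ = T_s⁴/2 reduces to T_s = T_e·[2/(2−ε)]^¼ = 339.8 K.

340 kelvin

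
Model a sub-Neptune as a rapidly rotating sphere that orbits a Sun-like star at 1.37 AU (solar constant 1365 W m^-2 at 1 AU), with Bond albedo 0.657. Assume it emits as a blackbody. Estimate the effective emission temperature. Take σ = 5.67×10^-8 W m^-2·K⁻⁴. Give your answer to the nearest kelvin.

By the inverse-square law, S = 1365/1.37² = 727.3 W m^-2.
Absorbed flux (global mean): S(1−α)/4 = 727.3·0.343/4 = 62.36 W m^-2.
Balancing against σT⁴: T = (62.36/5.67×10⁻⁸)^(1/4) = 182.1 K.

182 kelvin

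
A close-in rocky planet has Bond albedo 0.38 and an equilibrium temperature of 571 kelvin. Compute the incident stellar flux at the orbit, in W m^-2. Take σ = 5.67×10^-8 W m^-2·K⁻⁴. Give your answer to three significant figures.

38900 W m^-2

From S(1−α)/4 = σT⁴: S = 4σT⁴/(1−α).
The emitted flux is σT⁴ = 6027 W m^-2.
S = 4·6027/0.62 = 38890 W m^-2.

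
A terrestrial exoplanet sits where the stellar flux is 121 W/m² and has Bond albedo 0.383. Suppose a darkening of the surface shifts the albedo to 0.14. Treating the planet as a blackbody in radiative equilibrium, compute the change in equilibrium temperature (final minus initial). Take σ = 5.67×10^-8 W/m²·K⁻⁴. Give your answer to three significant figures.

11.7 K

Before: T₁ = [121.0·0.617/(4σ)]^(1/4) = 134.7 K.
Final:   T₂ = [S(1−0.14)/(4σ)]^(1/4) = 146.4 K.
Change: 146.4 − 134.7 = 11.66 K.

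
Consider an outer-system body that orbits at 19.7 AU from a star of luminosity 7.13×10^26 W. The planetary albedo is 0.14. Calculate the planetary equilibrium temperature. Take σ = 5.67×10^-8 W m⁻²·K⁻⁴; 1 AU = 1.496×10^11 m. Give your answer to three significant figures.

d = 19.7 × 1.496×10^11 m = 2.947×10^12 m.
Spreading L over a sphere of radius d: S = 7.13×10^26/(4π·2.95×10^12²) = 6.533 W m⁻².
Absorbed flux (global mean): S(1−α)/4 = 6.533·0.86/4 = 1.405 W m⁻².
Balancing against σT⁴: T = (1.405/5.67×10⁻⁸)^(1/4) = 70.55 K.

70.5 K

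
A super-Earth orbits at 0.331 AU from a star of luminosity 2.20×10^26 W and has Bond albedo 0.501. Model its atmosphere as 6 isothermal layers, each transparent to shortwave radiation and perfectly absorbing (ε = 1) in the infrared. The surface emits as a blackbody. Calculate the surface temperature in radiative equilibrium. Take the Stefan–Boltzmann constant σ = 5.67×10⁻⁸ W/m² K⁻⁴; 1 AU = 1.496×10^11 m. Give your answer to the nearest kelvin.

576 K

Orbital distance: d = 0.331 AU = 4.952×10^10 m.
Flux at the orbit: S = L/(4πd²) = 2.20×10^26/(4π·(4.95×10^10)²) = 7140 W/m².
OLR = S(1−α)/4 = 890.7 W/m²; the top layer radiates at T_e = 354.0 K.
Layer-by-layer balance gives σT_s⁴ = (N+1)σT_e⁴, so T_s = 7^¼·354.0 = 575.9 K.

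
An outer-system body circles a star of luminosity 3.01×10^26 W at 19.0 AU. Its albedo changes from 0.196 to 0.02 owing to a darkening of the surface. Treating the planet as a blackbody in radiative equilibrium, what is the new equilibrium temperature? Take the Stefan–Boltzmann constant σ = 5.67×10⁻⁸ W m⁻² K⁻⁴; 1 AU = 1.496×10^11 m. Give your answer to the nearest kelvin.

d = 19.0 × 1.496×10^11 m = 2.842×10^12 m.
Flux at the orbit: S = L/(4πd²) = 3.01×10^26/(4π·(2.84×10^12)²) = 2.965 W m⁻².
T₂ = [S(1−α₂)/(4σ)]^(1/4) = [2.965·0.98/(4σ)]^(1/4) = 59.83 K.

60 K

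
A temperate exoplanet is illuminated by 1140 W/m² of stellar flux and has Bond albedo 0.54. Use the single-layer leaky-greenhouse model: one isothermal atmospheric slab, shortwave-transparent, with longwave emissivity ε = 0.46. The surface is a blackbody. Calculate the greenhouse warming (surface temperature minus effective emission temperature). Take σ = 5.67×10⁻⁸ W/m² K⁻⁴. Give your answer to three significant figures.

Effective emission temperature (TOA balance): σT_e⁴ = S(1−α)/4 = 131.1 W/m² → T_e = 219.3 K.
Surface balance with a leaky layer gives σT_s⁴ = σT_e⁴·2/(2−ε), so T_s = T_e·[2/(2−0.46)]^(1/4) = 234.1 K.
Greenhouse warming: T_s − T_e = 14.81 K.

14.8 K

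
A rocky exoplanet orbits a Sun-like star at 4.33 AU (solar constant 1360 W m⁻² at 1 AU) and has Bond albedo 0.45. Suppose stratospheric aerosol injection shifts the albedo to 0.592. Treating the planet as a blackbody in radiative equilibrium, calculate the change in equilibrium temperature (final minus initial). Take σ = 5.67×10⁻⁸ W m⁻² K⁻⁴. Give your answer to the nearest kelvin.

By the inverse-square law, S = 1360/4.33² = 72.54 W m⁻².
Initial: T₁ = [S(1−0.45)/(4σ)]^(1/4) = 115.2 K.
Final:   T₂ = [S(1−0.592)/(4σ)]^(1/4) = 106.9 K.
ΔT = T₂ − T₁ = -8.285 K.

-8 K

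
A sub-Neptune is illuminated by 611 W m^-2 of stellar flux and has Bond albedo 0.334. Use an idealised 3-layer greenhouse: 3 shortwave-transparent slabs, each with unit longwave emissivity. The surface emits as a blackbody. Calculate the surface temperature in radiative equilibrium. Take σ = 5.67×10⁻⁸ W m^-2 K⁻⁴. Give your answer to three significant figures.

291 K

The effective emission temperature is T_e = [S(1−α)/(4σ)]^¼ = 205.8 K.
With N = 3 opaque layers, T_s = (N+1)^(1/4)·T_e = 4^(1/4)·205.8 = 291.1 K.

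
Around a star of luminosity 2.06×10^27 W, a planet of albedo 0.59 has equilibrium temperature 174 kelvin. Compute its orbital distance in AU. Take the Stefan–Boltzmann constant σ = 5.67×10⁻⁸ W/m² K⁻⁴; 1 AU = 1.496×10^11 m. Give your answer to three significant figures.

The flux needed for this T is 4σT⁴/(1−0.59) = 507.1 W/m².
S = L/(4πd²) → d = √(L/4πS) = √(2.06×10^27/(4π·507.1)) = 5.686×10^11 m = 3.801 AU.

3.80 AU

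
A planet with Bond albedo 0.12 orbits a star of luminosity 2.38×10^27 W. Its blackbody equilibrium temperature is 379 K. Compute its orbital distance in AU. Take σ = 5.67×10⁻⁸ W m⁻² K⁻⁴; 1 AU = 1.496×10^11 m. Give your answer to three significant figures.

Energy balance gives S = 4σT⁴/(1−α) = 5318 W m⁻².
From L = 4πd²S, d = √(2.38×10^27/(4π·5318)) = 1.887×10^11 m = 1.262 AU.

1.26 AU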